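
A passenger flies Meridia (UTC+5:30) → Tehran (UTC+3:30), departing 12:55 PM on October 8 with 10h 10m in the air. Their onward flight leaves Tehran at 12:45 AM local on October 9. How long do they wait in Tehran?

Convert departure to UTC: 12:55 PM − 5:30 = 7:25 AM UTC on Oct 8.
Add 10 hours and 10 minutes flight time → 5:35 PM UTC.
Tehran is UTC+3:30, so local arrival = 5:35 PM + 3:30 = 9:05 PM on Oct 8.
Layover = 12:45 AM − 9:05 PM (+1 day) = 3 hours 40 minutes.

3 hours 40 minutes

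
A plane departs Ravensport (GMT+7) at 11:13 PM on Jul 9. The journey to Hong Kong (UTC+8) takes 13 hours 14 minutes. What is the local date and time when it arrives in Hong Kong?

Hong Kong is 1:00 ahead of Ravensport.
After 13 hours and 14 minutes it is 12:27 PM (Jul 10) in Ravensport.
Shift by the zone difference: 12:27 PM + 1:00 = 1:27 PM on Jul 10 in Hong Kong.

1:27 PM on Jul 10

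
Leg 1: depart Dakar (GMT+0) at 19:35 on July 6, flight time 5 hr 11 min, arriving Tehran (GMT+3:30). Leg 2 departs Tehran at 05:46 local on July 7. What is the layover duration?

1 hour 30 minutes

Dakar is at UTC+0, so departure is already 19:35 UTC on Jul 6.
Add 5 hours 11 minutes flight time → 00:46 UTC (Jul 7).
Tehran is UTC+3:30, so local arrival = 00:46 + 3:30 = 04:16 on Jul 7.
Layover = 05:46 − 04:16 = 1 hour 30 minutes.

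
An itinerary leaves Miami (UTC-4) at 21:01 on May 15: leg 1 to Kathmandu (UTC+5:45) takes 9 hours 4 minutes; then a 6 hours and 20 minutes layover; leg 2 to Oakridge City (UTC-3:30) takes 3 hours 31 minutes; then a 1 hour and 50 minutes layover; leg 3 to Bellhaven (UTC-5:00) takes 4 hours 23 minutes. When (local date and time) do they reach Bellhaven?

Convert departure to UTC: 21:01 + 4:00 = 01:01 UTC on May 16.
Add 9 hours 4 minutes leg 1 → 10:05 UTC.
Add 6 hours and 20 minutes layover in Kathmandu → 16:25 UTC.
Add 3 hours 31 minutes leg 2 → 19:56 UTC.
Add 1 hour 50 minutes layover in Oakridge City → 21:46 UTC.
Add 4 hours 23 minutes leg 3 → 02:09 UTC (May 17).
Bellhaven is UTC−5:00, so local arrival = 02:09 − 5:00 = 21:09 on May 16.

21:09 on May 16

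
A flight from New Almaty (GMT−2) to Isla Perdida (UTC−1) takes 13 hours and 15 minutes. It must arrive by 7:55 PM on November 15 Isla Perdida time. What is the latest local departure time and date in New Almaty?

5:40 AM on Nov 15

Target arrival in UTC: 7:55 PM + 1:00 = 8:55 PM on Nov 15.
Subtract 13 hours 15 minutes → departure 7:40 AM UTC on Nov 15.
New Almaty is UTC−2:00: 7:40 AM − 2:00 = 5:40 AM on Nov 15.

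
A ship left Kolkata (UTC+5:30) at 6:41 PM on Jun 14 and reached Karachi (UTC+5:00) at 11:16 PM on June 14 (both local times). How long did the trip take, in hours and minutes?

Departure in UTC: 6:41 PM − 5:30 = 1:11 PM on Jun 14.
Arrival in UTC: 11:16 PM − 5:00 = 6:16 PM on Jun 14.
Elapsed = 6:16 PM − 1:11 PM = 5 hours 5 minutes.

5 hours 5 minutes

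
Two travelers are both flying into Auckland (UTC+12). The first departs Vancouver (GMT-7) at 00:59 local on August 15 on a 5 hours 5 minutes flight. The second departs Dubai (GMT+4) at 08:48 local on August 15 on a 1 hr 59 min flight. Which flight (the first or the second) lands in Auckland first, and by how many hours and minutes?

Flight 1 in UTC: 00:59 + 7:00 = 07:59 on Aug 15.
+5 hours 5 minutes → arrive 13:04 UTC on Aug 15.
Flight 2 in UTC: 08:48 − 4:00 = 04:48 on Aug 15.
+1 hour and 59 minutes → arrive 06:47 UTC on Aug 15.
Flight 2 lands earlier by 6 hours 17 minutes.

the second, by 6 hours 17 minutes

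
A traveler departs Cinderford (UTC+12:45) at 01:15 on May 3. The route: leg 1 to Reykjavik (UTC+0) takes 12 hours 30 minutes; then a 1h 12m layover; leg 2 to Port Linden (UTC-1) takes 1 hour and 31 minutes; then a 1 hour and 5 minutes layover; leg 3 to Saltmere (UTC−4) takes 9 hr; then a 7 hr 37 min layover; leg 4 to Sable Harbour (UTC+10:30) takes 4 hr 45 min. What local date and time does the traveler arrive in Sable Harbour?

12:40 on May 4

Convert departure to UTC: 01:15 − 12:45 = 12:30 UTC on May 2.
Add 12 hours 30 minutes leg 1 → 01:00 UTC (May 3).
Add 1 hour 12 minutes layover in Reykjavik → 02:12 UTC.
Add 1 hour and 31 minutes leg 2 → 03:43 UTC.
Add 1 hour and 5 minutes layover in Port Linden → 04:48 UTC.
Add 9 hours leg 3 → 13:48 UTC.
Add 7 hours 37 minutes layover in Saltmere → 21:25 UTC.
Add 4 hours 45 minutes leg 4 → 02:10 UTC (May 4).
Sable Harbour is UTC+10:30, so local arrival = 02:10 + 10:30 = 12:40 on May 4.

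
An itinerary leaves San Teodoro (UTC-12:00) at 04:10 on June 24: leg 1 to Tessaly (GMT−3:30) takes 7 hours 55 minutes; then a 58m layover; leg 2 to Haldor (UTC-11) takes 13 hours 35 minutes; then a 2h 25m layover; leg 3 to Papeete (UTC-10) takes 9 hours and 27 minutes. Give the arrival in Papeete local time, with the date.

Convert departure to UTC: 04:10 + 12:00 = 16:10 UTC on Jun 24.
Add 7 hours 55 minutes leg 1 → 00:05 UTC (Jun 25).
Add 58 minutes layover in Tessaly → 01:03 UTC.
Add 13 hours 35 minutes leg 2 → 14:38 UTC.
Add 2 hours and 25 minutes layover in Haldor → 17:03 UTC.
Add 9 hours 27 minutes leg 3 → 02:30 UTC (Jun 26).
Papeete is UTC−10:00, so local arrival = 02:30 − 10:00 = 16:30 on Jun 25.

16:30 on June 25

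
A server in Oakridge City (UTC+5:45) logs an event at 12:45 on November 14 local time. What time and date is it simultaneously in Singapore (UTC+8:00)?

15:00 on November 14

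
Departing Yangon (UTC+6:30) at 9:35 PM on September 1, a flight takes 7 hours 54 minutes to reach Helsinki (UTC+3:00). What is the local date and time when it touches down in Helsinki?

Convert departure to UTC: 9:35 PM − 6:30 = 3:05 PM UTC on Sep 1.
Add 7 hours and 54 minutes travel time → 10:59 PM UTC.
Helsinki is UTC+3:00, so local arrival = 10:59 PM + 3:00 = 1:59 AM on Sep 2.

1:59 AM on September 2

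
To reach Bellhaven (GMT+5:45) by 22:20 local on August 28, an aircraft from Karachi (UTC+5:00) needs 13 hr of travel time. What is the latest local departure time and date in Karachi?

Target arrival in UTC: 22:20 − 5:45 = 16:35 on Aug 28.
Subtract 13 hours → departure 03:35 UTC on Aug 28.
Karachi is UTC+5:00: 03:35 + 5:00 = 08:35 on Aug 28.

08:35 on August 28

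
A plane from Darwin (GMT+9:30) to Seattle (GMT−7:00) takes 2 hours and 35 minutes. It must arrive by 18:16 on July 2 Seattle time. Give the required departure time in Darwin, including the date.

08:11 on Jul 3

Target arrival in UTC: 18:16 + 7:00 = 01:16 on Jul 3.
Subtract 2 hours 35 minutes → departure 22:41 UTC on Jul 2.
Darwin is UTC+9:30: 22:41 + 9:30 = 08:11 on Jul 3.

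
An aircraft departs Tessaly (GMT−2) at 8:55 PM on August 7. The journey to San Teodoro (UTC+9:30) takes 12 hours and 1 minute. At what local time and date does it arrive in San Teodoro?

8:26 PM on August 8

San Teodoro is 11:30 ahead of Tessaly.
After 12 hours 1 minute it is 8:56 AM (Aug 8) in Tessaly.
Shift by the zone difference: 8:56 AM + 11:30 = 8:26 PM on Aug 8 in San Teodoro.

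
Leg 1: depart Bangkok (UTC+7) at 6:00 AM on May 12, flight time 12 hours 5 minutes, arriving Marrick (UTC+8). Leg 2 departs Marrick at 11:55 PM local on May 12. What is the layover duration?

Convert departure to UTC: 6:00 AM − 7:00 = 11:00 PM UTC on May 11.
Add 12 hours and 5 minutes flight time → 11:05 AM UTC (May 12).
Marrick is UTC+8:00, so local arrival = 11:05 AM + 8:00 = 7:05 PM on May 12.
Layover = 11:55 PM − 7:05 PM = 4 hours 50 minutes.

4 hours 50 minutes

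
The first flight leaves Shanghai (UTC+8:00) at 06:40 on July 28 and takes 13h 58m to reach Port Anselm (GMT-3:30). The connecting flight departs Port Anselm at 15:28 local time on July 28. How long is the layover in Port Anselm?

6 hours 20 minutes

Convert departure to UTC: 06:40 − 8:00 = 22:40 UTC on Jul 27.
Add 13 hours and 58 minutes flight time → 12:38 UTC (Jul 28).
Port Anselm is UTC−3:30, so local arrival = 12:38 − 3:30 = 09:08 on Jul 28.
Layover = 15:28 − 09:08 = 6 hours 20 minutes.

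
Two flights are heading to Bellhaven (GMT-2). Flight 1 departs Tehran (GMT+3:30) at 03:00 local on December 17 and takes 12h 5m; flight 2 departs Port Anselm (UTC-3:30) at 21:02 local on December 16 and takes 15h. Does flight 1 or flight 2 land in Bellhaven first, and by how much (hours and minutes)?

Flight 1 in UTC: 03:00 − 3:30 = 23:30 on Dec 16.
+12 hours 5 minutes → arrive 11:35 UTC on Dec 17.
Flight 2 in UTC: 21:02 + 3:30 = 00:32 on Dec 17.
+15 hours → arrive 15:32 UTC on Dec 17.
Flight 1 lands earlier by 3 hours 57 minutes.

the first, by 3 hours 57 minutes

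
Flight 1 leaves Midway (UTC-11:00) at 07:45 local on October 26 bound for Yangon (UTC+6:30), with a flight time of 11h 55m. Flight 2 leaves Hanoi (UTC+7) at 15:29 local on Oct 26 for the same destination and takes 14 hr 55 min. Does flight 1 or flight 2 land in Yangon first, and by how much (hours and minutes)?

Flight 1 in UTC: 07:45 + 11:00 = 18:45 on Oct 26.
+11 hours 55 minutes → arrive 06:40 UTC on Oct 27.
Flight 2 in UTC: 15:29 − 7:00 = 08:29 on Oct 26.
+14 hours 55 minutes → arrive 23:24 UTC on Oct 26.
Flight 2 lands earlier by 7 hours 16 minutes.

the second, by 7 hours 16 minutes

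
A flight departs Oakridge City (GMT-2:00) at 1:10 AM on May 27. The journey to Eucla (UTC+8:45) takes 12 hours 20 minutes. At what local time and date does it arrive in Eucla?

12:15 AM on May 28

Convert departure to UTC: 1:10 AM + 2:00 = 3:10 AM UTC on May 27.
Add 12 hours and 20 minutes travel time → 3:30 PM UTC.
Eucla is UTC+8:45, so local arrival = 3:30 PM + 8:45 = 12:15 AM on May 28.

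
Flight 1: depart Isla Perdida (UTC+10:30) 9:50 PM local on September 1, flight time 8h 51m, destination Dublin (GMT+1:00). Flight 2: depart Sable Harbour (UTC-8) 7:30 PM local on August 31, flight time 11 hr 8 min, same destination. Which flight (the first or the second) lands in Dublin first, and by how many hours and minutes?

the second, by 5 hours 33 minutes

Flight 1 in UTC: 9:50 PM − 10:30 = 11:20 AM on Sep 1.
+8 hours 51 minutes → arrive 8:11 PM UTC on Sep 1.
Flight 2 in UTC: 7:30 PM + 8:00 = 3:30 AM on Sep 1.
+11 hours 8 minutes → arrive 2:38 PM UTC on Sep 1.
Flight 2 lands earlier by 5 hours 33 minutes.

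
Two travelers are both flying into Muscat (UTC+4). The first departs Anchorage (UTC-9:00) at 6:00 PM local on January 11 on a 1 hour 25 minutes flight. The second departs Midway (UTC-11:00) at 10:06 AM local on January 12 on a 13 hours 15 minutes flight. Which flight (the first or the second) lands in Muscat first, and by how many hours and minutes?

Flight 1 in UTC: 6:00 PM + 9:00 = 3:00 AM on Jan 12.
+1 hour and 25 minutes → arrive 4:25 AM UTC on Jan 12.
Flight 2 in UTC: 10:06 AM + 11:00 = 9:06 PM on Jan 12.
+13 hours 15 minutes → arrive 10:21 AM UTC on Jan 13.
Flight 1 lands earlier by 29 hours 56 minutes.

the first, by 29 hours 56 minutes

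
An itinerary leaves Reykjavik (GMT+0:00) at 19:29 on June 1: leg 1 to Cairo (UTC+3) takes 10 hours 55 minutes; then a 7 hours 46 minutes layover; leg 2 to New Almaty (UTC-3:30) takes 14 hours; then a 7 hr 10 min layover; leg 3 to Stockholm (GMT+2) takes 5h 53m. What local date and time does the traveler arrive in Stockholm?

19:13 on June 3

Reykjavik is at UTC+0, so departure is already 19:29 UTC on Jun 1.
Add 10 hours 55 minutes leg 1 → 06:24 UTC (Jun 2).
Add 7 hours 46 minutes layover in Cairo → 14:10 UTC.
Add 14 hours leg 2 → 04:10 UTC (Jun 3).
Add 7 hours 10 minutes layover in New Almaty → 11:20 UTC.
Add 5 hours and 53 minutes leg 3 → 17:13 UTC.
Stockholm is UTC+2:00, so local arrival = 17:13 + 2:00 = 19:13 on Jun 3.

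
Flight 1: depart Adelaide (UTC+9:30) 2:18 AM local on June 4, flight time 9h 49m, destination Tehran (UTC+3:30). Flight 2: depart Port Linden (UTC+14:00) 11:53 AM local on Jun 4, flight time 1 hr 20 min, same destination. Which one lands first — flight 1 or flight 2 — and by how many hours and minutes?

the second, by 3 hours 24 minutes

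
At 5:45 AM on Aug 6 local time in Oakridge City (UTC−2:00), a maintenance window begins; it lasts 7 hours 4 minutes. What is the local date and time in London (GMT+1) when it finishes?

Convert start to UTC: 5:45 AM + 2:00 = 7:45 AM UTC on Aug 6.
Add 7 hours and 4 minutes duration → 2:49 PM UTC.
London is UTC+1:00, so local end time = 2:49 PM + 1:00 = 3:49 PM on Aug 6.

3:49 PM on Aug 6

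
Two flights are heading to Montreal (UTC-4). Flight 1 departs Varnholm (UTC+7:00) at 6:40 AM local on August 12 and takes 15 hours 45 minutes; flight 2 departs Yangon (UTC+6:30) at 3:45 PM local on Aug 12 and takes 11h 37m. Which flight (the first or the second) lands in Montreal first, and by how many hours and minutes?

Flight 1 in UTC: 6:40 AM − 7:00 = 11:40 PM on Aug 11.
+15 hours 45 minutes → arrive 3:25 PM UTC on Aug 12.
Flight 2 in UTC: 3:45 PM − 6:30 = 9:15 AM on Aug 12.
+11 hours 37 minutes → arrive 8:52 PM UTC on Aug 12.
Flight 1 lands earlier by 5 hours 27 minutes.

the first, by 5 hours 27 minutes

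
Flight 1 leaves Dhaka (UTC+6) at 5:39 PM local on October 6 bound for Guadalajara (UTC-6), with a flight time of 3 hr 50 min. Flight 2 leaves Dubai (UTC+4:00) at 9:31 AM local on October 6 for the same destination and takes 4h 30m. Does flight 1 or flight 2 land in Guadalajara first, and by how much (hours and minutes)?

Flight 1 in UTC: 5:39 PM − 6:00 = 11:39 AM on Oct 6.
+3 hours 50 minutes → arrive 3:29 PM UTC on Oct 6.
Flight 2 in UTC: 9:31 AM − 4:00 = 5:31 AM on Oct 6.
+4 hours and 30 minutes → arrive 10:01 AM UTC on Oct 6.
Flight 2 lands earlier by 5 hours 28 minutes.

the second, by 5 hours 28 minutes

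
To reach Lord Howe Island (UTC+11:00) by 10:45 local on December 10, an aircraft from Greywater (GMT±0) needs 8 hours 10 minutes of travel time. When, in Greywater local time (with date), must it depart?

15:35 on Dec 9

Target arrival in UTC: 10:45 − 11:00 = 23:45 on Dec 9.
Subtract 8 hours 10 minutes → departure 15:35 UTC on Dec 9.
Greywater is UTC+0, so departure is 15:35 on Dec 9.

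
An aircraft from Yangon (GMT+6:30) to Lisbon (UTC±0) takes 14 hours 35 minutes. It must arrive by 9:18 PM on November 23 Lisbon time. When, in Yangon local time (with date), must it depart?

Target arrival is already UTC: 9:18 PM on Nov 23.
Subtract 14 hours 35 minutes → departure 6:43 AM UTC on Nov 23.
Yangon is UTC+6:30: 6:43 AM + 6:30 = 1:13 PM on Nov 23.

1:13 PM on Nov 23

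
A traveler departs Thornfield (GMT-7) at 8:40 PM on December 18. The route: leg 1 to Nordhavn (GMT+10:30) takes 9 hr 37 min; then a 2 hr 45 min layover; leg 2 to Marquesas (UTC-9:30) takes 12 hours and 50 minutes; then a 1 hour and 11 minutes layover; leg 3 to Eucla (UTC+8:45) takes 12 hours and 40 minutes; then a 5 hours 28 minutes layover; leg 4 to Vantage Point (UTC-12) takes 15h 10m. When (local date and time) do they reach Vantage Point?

3:21 AM on December 21

Convert departure to UTC: 8:40 PM + 7:00 = 3:40 AM UTC on Dec 19.
Add 9 hours 37 minutes leg 1 → 1:17 PM UTC.
Add 2 hours 45 minutes layover in Nordhavn → 4:02 PM UTC.
Add 12 hours 50 minutes leg 2 → 4:52 AM UTC (Dec 20).
Add 1 hour 11 minutes layover in Marquesas → 6:03 AM UTC.
Add 12 hours and 40 minutes leg 3 → 6:43 PM UTC.
Add 5 hours and 28 minutes layover in Eucla → 12:11 AM UTC (Dec 21).
Add 15 hours 10 minutes leg 4 → 3:21 PM UTC.
Vantage Point is UTC−12:00, so local arrival = 3:21 PM − 12:00 = 3:21 AM on Dec 21.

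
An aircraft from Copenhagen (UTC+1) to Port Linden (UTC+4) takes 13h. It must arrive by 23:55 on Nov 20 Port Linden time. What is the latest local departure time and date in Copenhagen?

Target arrival in UTC: 23:55 − 4:00 = 19:55 on Nov 20.
Subtract 13 hours → departure 06:55 UTC on Nov 20.
Copenhagen is UTC+1:00: 06:55 + 1:00 = 07:55 on Nov 20.

07:55 on Nov 20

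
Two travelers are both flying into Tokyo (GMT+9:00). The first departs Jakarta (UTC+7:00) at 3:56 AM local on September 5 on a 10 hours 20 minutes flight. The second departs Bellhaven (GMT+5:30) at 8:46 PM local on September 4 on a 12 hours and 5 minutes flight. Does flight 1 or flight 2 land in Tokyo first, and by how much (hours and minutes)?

Flight 1 in UTC: 3:56 AM − 7:00 = 8:56 PM on Sep 4.
+10 hours 20 minutes → arrive 7:16 AM UTC on Sep 5.
Flight 2 in UTC: 8:46 PM − 5:30 = 3:16 PM on Sep 4.
+12 hours and 5 minutes → arrive 3:21 AM UTC on Sep 5.
Flight 2 lands earlier by 3 hours 55 minutes.

the second, by 3 hours 55 minutes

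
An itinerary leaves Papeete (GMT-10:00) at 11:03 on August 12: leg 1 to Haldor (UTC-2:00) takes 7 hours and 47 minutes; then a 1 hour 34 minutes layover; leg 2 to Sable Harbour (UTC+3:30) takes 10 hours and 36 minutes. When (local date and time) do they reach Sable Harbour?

Convert departure to UTC: 11:03 + 10:00 = 21:03 UTC on Aug 12.
Add 7 hours 47 minutes leg 1 → 04:50 UTC (Aug 13).
Add 1 hour and 34 minutes layover in Haldor → 06:24 UTC.
Add 10 hours and 36 minutes leg 2 → 17:00 UTC.
Sable Harbour is UTC+3:30, so local arrival = 17:00 + 3:30 = 20:30 on Aug 13.

20:30 on August 13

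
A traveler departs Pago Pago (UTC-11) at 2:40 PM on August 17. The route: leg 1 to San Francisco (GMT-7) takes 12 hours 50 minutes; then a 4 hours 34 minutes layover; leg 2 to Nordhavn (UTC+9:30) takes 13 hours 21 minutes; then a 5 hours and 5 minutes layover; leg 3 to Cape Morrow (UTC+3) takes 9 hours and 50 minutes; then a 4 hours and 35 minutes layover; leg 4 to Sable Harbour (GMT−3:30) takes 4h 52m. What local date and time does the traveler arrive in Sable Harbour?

Convert departure to UTC: 2:40 PM + 11:00 = 1:40 AM UTC on Aug 18.
Add 12 hours and 50 minutes leg 1 → 2:30 PM UTC.
Add 4 hours 34 minutes layover in San Francisco → 7:04 PM UTC.
Add 13 hours 21 minutes leg 2 → 8:25 AM UTC (Aug 19).
Add 5 hours 5 minutes layover in Nordhavn → 1:30 PM UTC.
Add 9 hours 50 minutes leg 3 → 11:20 PM UTC.
Add 4 hours and 35 minutes layover in Cape Morrow → 3:55 AM UTC (Aug 20).
Add 4 hours 52 minutes leg 4 → 8:47 AM UTC.
Sable Harbour is UTC−3:30, so local arrival = 8:47 AM − 3:30 = 5:17 AM on Aug 20.

5:17 AM on Aug 20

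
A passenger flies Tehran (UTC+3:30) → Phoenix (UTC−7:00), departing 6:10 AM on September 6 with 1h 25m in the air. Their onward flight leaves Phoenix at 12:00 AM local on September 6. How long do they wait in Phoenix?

2 hours 55 minutes

Convert departure to UTC: 6:10 AM − 3:30 = 2:40 AM UTC on Sep 6.
Add 1 hour 25 minutes flight time → 4:05 AM UTC.
Phoenix is UTC−7:00, so local arrival = 4:05 AM − 7:00 = 9:05 PM on Sep 5.
Layover = 12:00 AM − 9:05 PM (+1 day) = 2 hours 55 minutes.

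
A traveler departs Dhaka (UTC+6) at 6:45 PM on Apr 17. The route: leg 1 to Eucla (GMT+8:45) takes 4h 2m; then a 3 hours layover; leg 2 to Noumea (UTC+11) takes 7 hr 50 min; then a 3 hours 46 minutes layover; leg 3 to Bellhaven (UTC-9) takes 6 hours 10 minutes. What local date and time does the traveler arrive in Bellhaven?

Convert departure to UTC: 6:45 PM − 6:00 = 12:45 PM UTC on Apr 17.
Add 4 hours and 2 minutes leg 1 → 4:47 PM UTC.
Add 3 hours layover in Eucla → 7:47 PM UTC.
Add 7 hours and 50 minutes leg 2 → 3:37 AM UTC (Apr 18).
Add 3 hours 46 minutes layover in Noumea → 7:23 AM UTC.
Add 6 hours and 10 minutes leg 3 → 1:33 PM UTC.
Bellhaven is UTC−9:00, so local arrival = 1:33 PM − 9:00 = 4:33 AM on Apr 18.

4:33 AM on April 18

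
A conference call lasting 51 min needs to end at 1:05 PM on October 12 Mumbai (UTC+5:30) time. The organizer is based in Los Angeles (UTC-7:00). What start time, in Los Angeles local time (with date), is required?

11:44 PM on October 11

Target end time in UTC: 1:05 PM − 5:30 = 7:35 AM on Oct 12.
Subtract 51 minutes → start 6:44 AM UTC on Oct 12.
Los Angeles is UTC−7:00: 6:44 AM − 7:00 = 11:44 PM on Oct 11.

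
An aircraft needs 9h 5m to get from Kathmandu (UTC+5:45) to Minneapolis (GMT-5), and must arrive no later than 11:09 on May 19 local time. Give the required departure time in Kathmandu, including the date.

Target arrival in UTC: 11:09 + 5:00 = 16:09 on May 19.
Subtract 9 hours and 5 minutes → departure 07:04 UTC on May 19.
Kathmandu is UTC+5:45: 07:04 + 5:45 = 12:49 on May 19.

12:49 on May 19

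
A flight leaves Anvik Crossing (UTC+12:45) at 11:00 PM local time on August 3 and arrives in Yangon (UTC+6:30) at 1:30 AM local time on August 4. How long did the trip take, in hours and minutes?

8 hours 45 minutes

Departure in UTC: 11:00 PM − 12:45 = 10:15 AM on Aug 3.
Arrival in UTC: 1:30 AM − 6:30 = 7:00 PM on Aug 3.
Elapsed = 7:00 PM − 10:15 AM = 8 hours 45 minutes.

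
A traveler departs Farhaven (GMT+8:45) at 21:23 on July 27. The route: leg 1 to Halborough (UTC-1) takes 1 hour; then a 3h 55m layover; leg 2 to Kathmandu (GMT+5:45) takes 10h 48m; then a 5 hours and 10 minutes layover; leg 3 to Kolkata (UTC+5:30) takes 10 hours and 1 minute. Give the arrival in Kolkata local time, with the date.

Convert departure to UTC: 21:23 − 8:45 = 12:38 UTC on Jul 27.
Add 1 hour leg 1 → 13:38 UTC.
Add 3 hours 55 minutes layover in Halborough → 17:33 UTC.
Add 10 hours and 48 minutes leg 2 → 04:21 UTC (Jul 28).
Add 5 hours 10 minutes layover in Kathmandu → 09:31 UTC.
Add 10 hours and 1 minute leg 3 → 19:32 UTC.
Kolkata is UTC+5:30, so local arrival = 19:32 + 5:30 = 01:02 on Jul 29.

01:02 on July 29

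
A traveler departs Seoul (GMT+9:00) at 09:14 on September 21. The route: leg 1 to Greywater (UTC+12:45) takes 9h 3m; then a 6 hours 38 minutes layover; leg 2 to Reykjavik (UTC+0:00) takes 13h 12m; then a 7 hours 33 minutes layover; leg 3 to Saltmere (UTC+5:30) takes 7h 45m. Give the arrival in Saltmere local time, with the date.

01:55 on Sep 23

Convert departure to UTC: 09:14 − 9:00 = 00:14 UTC on Sep 21.
Add 9 hours 3 minutes leg 1 → 09:17 UTC.
Add 6 hours and 38 minutes layover in Greywater → 15:55 UTC.
Add 13 hours 12 minutes leg 2 → 05:07 UTC (Sep 22).
Add 7 hours and 33 minutes layover in Reykjavik → 12:40 UTC.
Add 7 hours 45 minutes leg 3 → 20:25 UTC.
Saltmere is UTC+5:30, so local arrival = 20:25 + 5:30 = 01:55 on Sep 23.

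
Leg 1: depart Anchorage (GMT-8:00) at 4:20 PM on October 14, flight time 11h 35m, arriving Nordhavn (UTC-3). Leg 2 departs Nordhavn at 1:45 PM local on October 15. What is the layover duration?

Convert departure to UTC: 4:20 PM + 8:00 = 12:20 AM UTC on Oct 15.
Add 11 hours and 35 minutes flight time → 11:55 AM UTC.
Nordhavn is UTC−3:00, so local arrival = 11:55 AM − 3:00 = 8:55 AM on Oct 15.
Layover = 1:45 PM − 8:55 AM = 4 hours 50 minutes.

4 hours 50 minutes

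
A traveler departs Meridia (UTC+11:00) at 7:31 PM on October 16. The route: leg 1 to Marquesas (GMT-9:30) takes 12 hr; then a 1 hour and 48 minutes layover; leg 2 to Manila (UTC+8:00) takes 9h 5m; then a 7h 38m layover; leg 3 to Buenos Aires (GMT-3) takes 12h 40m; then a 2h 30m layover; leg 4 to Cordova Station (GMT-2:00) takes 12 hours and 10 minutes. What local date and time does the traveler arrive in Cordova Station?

4:22 PM on October 18

Convert departure to UTC: 7:31 PM − 11:00 = 8:31 AM UTC on Oct 16.
Add 12 hours leg 1 → 8:31 PM UTC.
Add 1 hour 48 minutes layover in Marquesas → 10:19 PM UTC.
Add 9 hours and 5 minutes leg 2 → 7:24 AM UTC (Oct 17).
Add 7 hours and 38 minutes layover in Manila → 3:02 PM UTC.
Add 12 hours and 40 minutes leg 3 → 3:42 AM UTC (Oct 18).
Add 2 hours 30 minutes layover in Buenos Aires → 6:12 AM UTC.
Add 12 hours and 10 minutes leg 4 → 6:22 PM UTC.
Cordova Station is UTC−2:00, so local arrival = 6:22 PM − 2:00 = 4:22 PM on Oct 18.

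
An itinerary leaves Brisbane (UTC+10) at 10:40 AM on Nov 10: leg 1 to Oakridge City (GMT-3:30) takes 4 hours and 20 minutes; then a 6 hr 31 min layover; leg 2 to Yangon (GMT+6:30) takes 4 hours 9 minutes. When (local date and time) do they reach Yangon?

10:10 PM on November 10

Convert departure to UTC: 10:40 AM − 10:00 = 12:40 AM UTC on Nov 10.
Add 4 hours 20 minutes leg 1 → 5:00 AM UTC.
Add 6 hours 31 minutes layover in Oakridge City → 11:31 AM UTC.
Add 4 hours 9 minutes leg 2 → 3:40 PM UTC.
Yangon is UTC+6:30, so local arrival = 3:40 PM + 6:30 = 10:10 PM on Nov 10.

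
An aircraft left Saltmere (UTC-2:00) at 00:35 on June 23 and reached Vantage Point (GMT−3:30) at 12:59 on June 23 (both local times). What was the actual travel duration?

13 hours 54 minutes

Departure in UTC: 00:35 + 2:00 = 02:35 on Jun 23.
Arrival in UTC: 12:59 + 3:30 = 16:29 on Jun 23.
Elapsed = 16:29 − 02:35 = 13 hours 54 minutes.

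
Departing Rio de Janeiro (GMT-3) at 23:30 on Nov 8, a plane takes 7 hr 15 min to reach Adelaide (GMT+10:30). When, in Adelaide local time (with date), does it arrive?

20:15 on November 9

Convert departure to UTC: 23:30 + 3:00 = 02:30 UTC on Nov 9.
Add 7 hours 15 minutes travel time → 09:45 UTC.
Adelaide is UTC+10:30, so local arrival = 09:45 + 10:30 = 20:15 on Nov 9.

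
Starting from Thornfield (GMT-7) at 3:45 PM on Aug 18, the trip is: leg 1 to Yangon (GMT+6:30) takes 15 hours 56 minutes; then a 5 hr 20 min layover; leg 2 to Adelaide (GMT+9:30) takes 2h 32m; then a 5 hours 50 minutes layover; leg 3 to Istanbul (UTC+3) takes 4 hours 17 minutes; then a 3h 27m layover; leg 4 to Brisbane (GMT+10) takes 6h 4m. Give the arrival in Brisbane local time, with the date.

4:11 AM on Aug 21

Convert departure to UTC: 3:45 PM + 7:00 = 10:45 PM UTC on Aug 18.
Add 15 hours 56 minutes leg 1 → 2:41 PM UTC (Aug 19).
Add 5 hours and 20 minutes layover in Yangon → 8:01 PM UTC.
Add 2 hours 32 minutes leg 2 → 10:33 PM UTC.
Add 5 hours and 50 minutes layover in Adelaide → 4:23 AM UTC (Aug 20).
Add 4 hours 17 minutes leg 3 → 8:40 AM UTC.
Add 3 hours and 27 minutes layover in Istanbul → 12:07 PM UTC.
Add 6 hours and 4 minutes leg 4 → 6:11 PM UTC.
Brisbane is UTC+10:00, so local arrival = 6:11 PM + 10:00 = 4:11 AM on Aug 21.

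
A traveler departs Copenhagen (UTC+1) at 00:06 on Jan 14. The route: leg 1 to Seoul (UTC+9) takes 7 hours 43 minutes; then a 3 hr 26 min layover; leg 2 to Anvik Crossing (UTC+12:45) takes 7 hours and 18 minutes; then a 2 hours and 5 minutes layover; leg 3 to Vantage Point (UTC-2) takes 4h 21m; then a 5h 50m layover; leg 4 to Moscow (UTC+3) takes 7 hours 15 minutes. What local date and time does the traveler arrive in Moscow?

Convert departure to UTC: 00:06 − 1:00 = 23:06 UTC on Jan 13.
Add 7 hours and 43 minutes leg 1 → 06:49 UTC (Jan 14).
Add 3 hours and 26 minutes layover in Seoul → 10:15 UTC.
Add 7 hours and 18 minutes leg 2 → 17:33 UTC.
Add 2 hours 5 minutes layover in Anvik Crossing → 19:38 UTC.
Add 4 hours 21 minutes leg 3 → 23:59 UTC.
Add 5 hours 50 minutes layover in Vantage Point → 05:49 UTC (Jan 15).
Add 7 hours and 15 minutes leg 4 → 13:04 UTC.
Moscow is UTC+3:00, so local arrival = 13:04 + 3:00 = 16:04 on Jan 15.

16:04 on January 15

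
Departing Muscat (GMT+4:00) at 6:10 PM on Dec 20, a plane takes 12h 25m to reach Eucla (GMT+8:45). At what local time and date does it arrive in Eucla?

11:20 AM on December 21

Convert departure to UTC: 6:10 PM − 4:00 = 2:10 PM UTC on Dec 20.
Add 12 hours and 25 minutes travel time → 2:35 AM UTC (Dec 21).
Eucla is UTC+8:45, so local arrival = 2:35 AM + 8:45 = 11:20 AM on Dec 21.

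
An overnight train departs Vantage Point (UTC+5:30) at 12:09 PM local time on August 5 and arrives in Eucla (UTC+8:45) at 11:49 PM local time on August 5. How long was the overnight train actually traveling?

8 hours 25 minutes

Departure in UTC: 12:09 PM − 5:30 = 6:39 AM on Aug 5.
Arrival in UTC: 11:49 PM − 8:45 = 3:04 PM on Aug 5.
Elapsed = 3:04 PM − 6:39 AM = 8 hours 25 minutes.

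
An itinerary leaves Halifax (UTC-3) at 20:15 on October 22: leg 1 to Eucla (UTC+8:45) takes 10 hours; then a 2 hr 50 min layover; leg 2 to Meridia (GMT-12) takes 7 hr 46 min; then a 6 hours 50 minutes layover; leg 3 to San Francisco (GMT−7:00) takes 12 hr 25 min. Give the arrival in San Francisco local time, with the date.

Convert departure to UTC: 20:15 + 3:00 = 23:15 UTC on Oct 22.
Add 10 hours leg 1 → 09:15 UTC (Oct 23).
Add 2 hours 50 minutes layover in Eucla → 12:05 UTC.
Add 7 hours 46 minutes leg 2 → 19:51 UTC.
Add 6 hours 50 minutes layover in Meridia → 02:41 UTC (Oct 24).
Add 12 hours and 25 minutes leg 3 → 15:06 UTC.
San Francisco is UTC−7:00, so local arrival = 15:06 − 7:00 = 08:06 on Oct 24.

08:06 on October 24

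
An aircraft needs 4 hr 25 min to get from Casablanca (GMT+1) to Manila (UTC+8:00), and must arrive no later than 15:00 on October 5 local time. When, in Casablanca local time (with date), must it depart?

Target arrival in UTC: 15:00 − 8:00 = 07:00 on Oct 5.
Subtract 4 hours 25 minutes → departure 02:35 UTC on Oct 5.
Casablanca is UTC+1:00: 02:35 + 1:00 = 03:35 on Oct 5.

03:35 on October 5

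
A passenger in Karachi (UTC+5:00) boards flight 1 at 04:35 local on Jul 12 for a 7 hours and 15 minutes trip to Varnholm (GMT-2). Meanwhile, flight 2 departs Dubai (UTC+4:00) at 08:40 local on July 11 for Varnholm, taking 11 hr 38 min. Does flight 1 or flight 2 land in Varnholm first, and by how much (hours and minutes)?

the second, by 14 hours 32 minutes

Flight 1 in UTC: 04:35 − 5:00 = 23:35 on Jul 11.
+7 hours and 15 minutes → arrive 06:50 UTC on Jul 12.
Flight 2 in UTC: 08:40 − 4:00 = 04:40 on Jul 11.
+11 hours and 38 minutes → arrive 16:18 UTC on Jul 11.
Flight 2 lands earlier by 14 hours 32 minutes.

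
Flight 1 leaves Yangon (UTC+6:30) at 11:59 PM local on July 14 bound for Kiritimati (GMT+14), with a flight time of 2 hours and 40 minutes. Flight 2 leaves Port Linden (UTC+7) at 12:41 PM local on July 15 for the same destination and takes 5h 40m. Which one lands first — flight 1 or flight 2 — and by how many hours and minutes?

Flight 1 in UTC: 11:59 PM − 6:30 = 5:29 PM on Jul 14.
+2 hours and 40 minutes → arrive 8:09 PM UTC on Jul 14.
Flight 2 in UTC: 12:41 PM − 7:00 = 5:41 AM on Jul 15.
+5 hours 40 minutes → arrive 11:21 AM UTC on Jul 15.
Flight 1 lands earlier by 15 hours 12 minutes.

the first, by 15 hours 12 minutes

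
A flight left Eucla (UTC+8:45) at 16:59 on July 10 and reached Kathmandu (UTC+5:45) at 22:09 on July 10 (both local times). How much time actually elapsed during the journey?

8 hours 10 minutes

Kathmandu is 3:00 behind Eucla.
Clock-face elapsed time (ignoring zones) is 5 hours 10 minutes.
Actual elapsed = 5 hours 10 minutes + 3:00 = 8 hours 10 minutes.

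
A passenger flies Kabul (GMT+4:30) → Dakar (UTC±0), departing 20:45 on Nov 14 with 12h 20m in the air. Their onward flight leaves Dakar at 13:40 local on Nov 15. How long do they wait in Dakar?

9 hours 5 minutes

Convert departure to UTC: 20:45 − 4:30 = 16:15 UTC on Nov 14.
Add 12 hours 20 minutes flight time → 04:35 UTC (Nov 15).
Dakar is UTC+0, so local arrival is the same: 04:35 on Nov 15.
Layover = 13:40 − 04:35 = 9 hours 5 minutes.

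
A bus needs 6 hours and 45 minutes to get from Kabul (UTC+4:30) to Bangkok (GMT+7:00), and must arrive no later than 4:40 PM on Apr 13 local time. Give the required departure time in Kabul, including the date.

7:25 AM on April 13

Target arrival in UTC: 4:40 PM − 7:00 = 9:40 AM on Apr 13.
Subtract 6 hours and 45 minutes → departure 2:55 AM UTC on Apr 13.
Kabul is UTC+4:30: 2:55 AM + 4:30 = 7:25 AM on Apr 13.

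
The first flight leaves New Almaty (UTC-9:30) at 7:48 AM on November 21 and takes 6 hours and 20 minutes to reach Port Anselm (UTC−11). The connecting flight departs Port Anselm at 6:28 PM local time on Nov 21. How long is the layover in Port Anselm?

Convert departure to UTC: 7:48 AM + 9:30 = 5:18 PM UTC on Nov 21.
Add 6 hours 20 minutes flight time → 11:38 PM UTC.
Port Anselm is UTC−11:00, so local arrival = 11:38 PM − 11:00 = 12:38 PM on Nov 21.
Layover = 6:28 PM − 12:38 PM = 5 hours 50 minutes.

5 hours 50 minutes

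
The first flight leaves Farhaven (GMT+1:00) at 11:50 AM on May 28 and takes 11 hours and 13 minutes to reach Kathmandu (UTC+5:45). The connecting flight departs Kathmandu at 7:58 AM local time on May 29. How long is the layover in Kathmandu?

4 hours 10 minutes

Convert departure to UTC: 11:50 AM − 1:00 = 10:50 AM UTC on May 28.
Add 11 hours and 13 minutes flight time → 10:03 PM UTC.
Kathmandu is UTC+5:45, so local arrival = 10:03 PM + 5:45 = 3:48 AM on May 29.
Layover = 7:58 AM − 3:48 AM = 4 hours 10 minutes.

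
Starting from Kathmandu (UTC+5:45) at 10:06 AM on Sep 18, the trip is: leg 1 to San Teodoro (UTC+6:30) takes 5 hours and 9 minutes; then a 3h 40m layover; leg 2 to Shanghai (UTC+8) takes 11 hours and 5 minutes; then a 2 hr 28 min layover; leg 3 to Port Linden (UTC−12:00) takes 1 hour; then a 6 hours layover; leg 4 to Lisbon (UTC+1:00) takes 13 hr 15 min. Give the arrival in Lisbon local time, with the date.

11:58 PM on September 19

Convert departure to UTC: 10:06 AM − 5:45 = 4:21 AM UTC on Sep 18.
Add 5 hours 9 minutes leg 1 → 9:30 AM UTC.
Add 3 hours 40 minutes layover in San Teodoro → 1:10 PM UTC.
Add 11 hours 5 minutes leg 2 → 12:15 AM UTC (Sep 19).
Add 2 hours 28 minutes layover in Shanghai → 2:43 AM UTC.
Add 1 hour leg 3 → 3:43 AM UTC.
Add 6 hours layover in Port Linden → 9:43 AM UTC.
Add 13 hours 15 minutes leg 4 → 10:58 PM UTC.
Lisbon is UTC+1:00, so local arrival = 10:58 PM + 1:00 = 11:58 PM on Sep 19.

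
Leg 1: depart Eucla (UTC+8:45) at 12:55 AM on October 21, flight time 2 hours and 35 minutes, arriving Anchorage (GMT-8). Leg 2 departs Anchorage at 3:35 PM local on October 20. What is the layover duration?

4 hours 50 minutes

Convert departure to UTC: 12:55 AM − 8:45 = 4:10 PM UTC on Oct 20.
Add 2 hours and 35 minutes flight time → 6:45 PM UTC.
Anchorage is UTC−8:00, so local arrival = 6:45 PM − 8:00 = 10:45 AM on Oct 20.
Layover = 3:35 PM − 10:45 AM = 4 hours 50 minutes.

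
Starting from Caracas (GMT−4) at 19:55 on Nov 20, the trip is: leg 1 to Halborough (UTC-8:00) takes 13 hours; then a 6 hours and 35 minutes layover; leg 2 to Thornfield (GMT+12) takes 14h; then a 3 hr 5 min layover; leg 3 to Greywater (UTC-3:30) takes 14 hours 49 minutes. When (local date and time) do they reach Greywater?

23:54 on Nov 22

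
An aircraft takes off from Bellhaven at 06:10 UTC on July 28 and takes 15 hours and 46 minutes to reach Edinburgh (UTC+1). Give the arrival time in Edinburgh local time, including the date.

22:56 on Jul 28

Departure is given in UTC: 06:10 on Jul 28.
Add 15 hours 46 minutes → 21:56 UTC.
Edinburgh is UTC+1:00: 21:56 + 1:00 = 22:56 on Jul 28.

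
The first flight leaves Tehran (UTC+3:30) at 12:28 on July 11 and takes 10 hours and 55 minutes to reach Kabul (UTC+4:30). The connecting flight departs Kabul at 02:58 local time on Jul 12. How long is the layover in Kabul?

Convert departure to UTC: 12:28 − 3:30 = 08:58 UTC on Jul 11.
Add 10 hours 55 minutes flight time → 19:53 UTC.
Kabul is UTC+4:30, so local arrival = 19:53 + 4:30 = 00:23 on Jul 12.
Layover = 02:58 − 00:23 = 2 hours 35 minutes.

2 hours 35 minutes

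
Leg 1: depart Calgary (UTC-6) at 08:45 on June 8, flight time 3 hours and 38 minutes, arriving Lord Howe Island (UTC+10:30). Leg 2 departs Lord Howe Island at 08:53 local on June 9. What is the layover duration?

4 hours

Convert departure to UTC: 08:45 + 6:00 = 14:45 UTC on Jun 8.
Add 3 hours and 38 minutes flight time → 18:23 UTC.
Lord Howe Island is UTC+10:30, so local arrival = 18:23 + 10:30 = 04:53 on Jun 9.
Layover = 08:53 − 04:53 = 4 hours.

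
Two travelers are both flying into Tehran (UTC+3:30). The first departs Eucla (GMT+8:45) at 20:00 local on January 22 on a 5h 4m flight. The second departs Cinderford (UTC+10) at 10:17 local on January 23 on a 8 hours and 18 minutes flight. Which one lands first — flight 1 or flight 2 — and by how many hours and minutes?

Flight 1 in UTC: 20:00 − 8:45 = 11:15 on Jan 22.
+5 hours 4 minutes → arrive 16:19 UTC on Jan 22.
Flight 2 in UTC: 10:17 − 10:00 = 00:17 on Jan 23.
+8 hours 18 minutes → arrive 08:35 UTC on Jan 23.
Flight 1 lands earlier by 16 hours 16 minutes.

the first, by 16 hours 16 minutes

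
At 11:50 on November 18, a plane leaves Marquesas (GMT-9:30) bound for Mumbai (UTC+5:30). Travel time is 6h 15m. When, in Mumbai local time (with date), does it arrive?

09:05 on November 19

Mumbai is 15:00 ahead of Marquesas.
After 6 hours 15 minutes it is 18:05 in Marquesas.
Shift by the zone difference: 18:05 + 15:00 = 09:05 on Nov 19 in Mumbai.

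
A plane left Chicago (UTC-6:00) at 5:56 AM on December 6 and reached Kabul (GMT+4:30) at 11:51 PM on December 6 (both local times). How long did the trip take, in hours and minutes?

Kabul is 10:30 ahead of Chicago.
Clock-face elapsed time (ignoring zones) is 17 hours 55 minutes.
Actual elapsed = 17 hours 55 minutes − 10:30 = 7 hours 25 minutes.

7 hours 25 minutes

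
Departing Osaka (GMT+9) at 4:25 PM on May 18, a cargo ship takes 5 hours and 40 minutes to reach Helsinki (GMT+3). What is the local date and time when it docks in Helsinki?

Convert departure to UTC: 4:25 PM − 9:00 = 7:25 AM UTC on May 18.
Add 5 hours 40 minutes travel time → 1:05 PM UTC.
Helsinki is UTC+3:00, so local arrival = 1:05 PM + 3:00 = 4:05 PM on May 18.

4:05 PM on May 18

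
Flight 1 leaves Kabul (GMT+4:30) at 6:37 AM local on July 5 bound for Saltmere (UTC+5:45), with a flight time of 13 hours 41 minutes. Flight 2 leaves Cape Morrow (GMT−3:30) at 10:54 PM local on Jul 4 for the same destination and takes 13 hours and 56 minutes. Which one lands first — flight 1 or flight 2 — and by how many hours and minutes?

Flight 1 in UTC: 6:37 AM − 4:30 = 2:07 AM on Jul 5.
+13 hours and 41 minutes → arrive 3:48 PM UTC on Jul 5.
Flight 2 in UTC: 10:54 PM + 3:30 = 2:24 AM on Jul 5.
+13 hours and 56 minutes → arrive 4:20 PM UTC on Jul 5.
Flight 1 lands earlier by 32 minutes.

the first, by 32 minutes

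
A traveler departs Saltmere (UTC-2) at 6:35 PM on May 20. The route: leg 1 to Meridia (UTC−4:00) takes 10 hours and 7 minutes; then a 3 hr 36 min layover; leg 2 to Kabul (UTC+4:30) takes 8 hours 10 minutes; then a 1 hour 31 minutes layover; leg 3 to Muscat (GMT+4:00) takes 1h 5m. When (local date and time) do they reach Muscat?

Convert departure to UTC: 6:35 PM + 2:00 = 8:35 PM UTC on May 20.
Add 10 hours and 7 minutes leg 1 → 6:42 AM UTC (May 21).
Add 3 hours 36 minutes layover in Meridia → 10:18 AM UTC.
Add 8 hours 10 minutes leg 2 → 6:28 PM UTC.
Add 1 hour and 31 minutes layover in Kabul → 7:59 PM UTC.
Add 1 hour and 5 minutes leg 3 → 9:04 PM UTC.
Muscat is UTC+4:00, so local arrival = 9:04 PM + 4:00 = 1:04 AM on May 22.

1:04 AM on May 22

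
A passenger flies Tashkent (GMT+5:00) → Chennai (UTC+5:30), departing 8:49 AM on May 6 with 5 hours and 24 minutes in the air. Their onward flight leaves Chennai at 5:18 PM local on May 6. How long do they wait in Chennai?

Convert departure to UTC: 8:49 AM − 5:00 = 3:49 AM UTC on May 6.
Add 5 hours 24 minutes flight time → 9:13 AM UTC.
Chennai is UTC+5:30, so local arrival = 9:13 AM + 5:30 = 2:43 PM on May 6.
Layover = 5:18 PM − 2:43 PM = 2 hours 35 minutes.

2 hours 35 minutes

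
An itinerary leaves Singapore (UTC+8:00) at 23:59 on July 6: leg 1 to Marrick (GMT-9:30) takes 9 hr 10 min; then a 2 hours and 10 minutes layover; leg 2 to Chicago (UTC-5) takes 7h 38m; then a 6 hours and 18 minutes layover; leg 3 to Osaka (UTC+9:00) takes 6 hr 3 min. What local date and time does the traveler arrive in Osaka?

08:18 on Jul 8

Convert departure to UTC: 23:59 − 8:00 = 15:59 UTC on Jul 6.
Add 9 hours 10 minutes leg 1 → 01:09 UTC (Jul 7).
Add 2 hours and 10 minutes layover in Marrick → 03:19 UTC.
Add 7 hours 38 minutes leg 2 → 10:57 UTC.
Add 6 hours and 18 minutes layover in Chicago → 17:15 UTC.
Add 6 hours 3 minutes leg 3 → 23:18 UTC.
Osaka is UTC+9:00, so local arrival = 23:18 + 9:00 = 08:18 on Jul 8.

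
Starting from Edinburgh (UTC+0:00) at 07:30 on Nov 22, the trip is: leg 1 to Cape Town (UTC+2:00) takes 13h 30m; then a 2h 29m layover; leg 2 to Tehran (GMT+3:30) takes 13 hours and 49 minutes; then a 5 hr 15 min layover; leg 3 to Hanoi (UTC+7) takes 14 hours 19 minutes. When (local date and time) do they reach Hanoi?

15:52 on November 24

Edinburgh is at UTC+0, so departure is already 07:30 UTC on Nov 22.
Add 13 hours and 30 minutes leg 1 → 21:00 UTC.
Add 2 hours and 29 minutes layover in Cape Town → 23:29 UTC.
Add 13 hours 49 minutes leg 2 → 13:18 UTC (Nov 23).
Add 5 hours and 15 minutes layover in Tehran → 18:33 UTC.
Add 14 hours 19 minutes leg 3 → 08:52 UTC (Nov 24).
Hanoi is UTC+7:00, so local arrival = 08:52 + 7:00 = 15:52 on Nov 24.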